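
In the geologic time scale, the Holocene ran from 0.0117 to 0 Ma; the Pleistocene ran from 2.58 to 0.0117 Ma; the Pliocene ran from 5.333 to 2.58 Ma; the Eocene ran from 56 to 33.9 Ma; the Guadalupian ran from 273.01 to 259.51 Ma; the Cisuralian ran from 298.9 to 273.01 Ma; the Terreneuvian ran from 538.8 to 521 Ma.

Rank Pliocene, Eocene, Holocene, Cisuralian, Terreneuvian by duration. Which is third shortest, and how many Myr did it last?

Terreneuvian, 17.8 million years

Start − end for each: Pliocene 5.333 − 2.58 = 2.753; Eocene 56 − 33.9 = 22.1; Holocene 0.0117 − 0 = 0.0117; Cisuralian 298.9 − 273.01 = 25.89; Terreneuvian 538.8 − 521 = 17.8.
Ranking these from shortest: Holocene < Pliocene < Terreneuvian < Eocene < Cisuralian.
Position 3 in that ranking is Terreneuvian, which lasted 17.8 Myr.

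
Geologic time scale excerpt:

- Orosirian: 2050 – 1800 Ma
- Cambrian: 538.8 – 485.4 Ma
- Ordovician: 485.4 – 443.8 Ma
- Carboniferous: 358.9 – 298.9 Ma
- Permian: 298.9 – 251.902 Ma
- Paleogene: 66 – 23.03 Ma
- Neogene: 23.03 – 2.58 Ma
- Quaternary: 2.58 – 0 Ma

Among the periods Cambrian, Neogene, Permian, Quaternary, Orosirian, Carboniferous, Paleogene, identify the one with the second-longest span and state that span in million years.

Carboniferous, 60 million years

Start − end for each: Cambrian 538.8 − 485.4 = 53.4; Neogene 23.03 − 2.58 = 20.45; Permian 298.9 − 251.902 = 46.998; Quaternary 2.58 − 0 = 2.58; Orosirian 2050 − 1800 = 250; Carboniferous 358.9 − 298.9 = 60; Paleogene 66 − 23.03 = 42.97.
Ranking these from longest: Orosirian > Carboniferous > Cambrian > Permian > Paleogene > Neogene > Quaternary.
Position 2 in that ranking is Carboniferous, which lasted 60 Myr.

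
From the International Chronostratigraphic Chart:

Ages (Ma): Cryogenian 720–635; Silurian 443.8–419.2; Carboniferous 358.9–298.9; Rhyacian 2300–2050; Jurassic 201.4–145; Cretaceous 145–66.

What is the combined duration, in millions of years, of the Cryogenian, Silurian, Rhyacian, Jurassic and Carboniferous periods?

Duration is start − end for each: (720 − 635) + (443.8 − 419.2) + (2300 − 2050) + (201.4 − 145) + (358.9 − 298.9).
That is 85 + 24.6 + 250 + 56.4 + 60, which totals 476 million years.

476 million years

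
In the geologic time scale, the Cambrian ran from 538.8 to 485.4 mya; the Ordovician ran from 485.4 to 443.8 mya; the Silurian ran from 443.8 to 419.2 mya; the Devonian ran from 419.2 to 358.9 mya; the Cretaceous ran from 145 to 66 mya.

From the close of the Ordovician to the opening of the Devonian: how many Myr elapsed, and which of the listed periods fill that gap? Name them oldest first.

24.6 million years; Silurian

The Ordovician closes at 443.8 Ma and the Devonian opens at 419.2 Ma, so the interval is 443.8 − 419.2 = 24.6 Myr.
A period fits inside if it starts at or after 443.8 Ma and ends at or before 419.2 Ma; oldest first that gives Silurian.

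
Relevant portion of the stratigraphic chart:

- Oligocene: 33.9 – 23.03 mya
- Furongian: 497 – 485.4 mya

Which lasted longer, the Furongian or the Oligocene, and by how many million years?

Furongian: 497 − 485.4 = 11.6 Myr.
Oligocene: 33.9 − 23.03 = 10.87 Myr.
Difference: 11.6 − 10.87 = 0.73 Myr, so the Furongian was longer.

Furongian, by 0.73 million years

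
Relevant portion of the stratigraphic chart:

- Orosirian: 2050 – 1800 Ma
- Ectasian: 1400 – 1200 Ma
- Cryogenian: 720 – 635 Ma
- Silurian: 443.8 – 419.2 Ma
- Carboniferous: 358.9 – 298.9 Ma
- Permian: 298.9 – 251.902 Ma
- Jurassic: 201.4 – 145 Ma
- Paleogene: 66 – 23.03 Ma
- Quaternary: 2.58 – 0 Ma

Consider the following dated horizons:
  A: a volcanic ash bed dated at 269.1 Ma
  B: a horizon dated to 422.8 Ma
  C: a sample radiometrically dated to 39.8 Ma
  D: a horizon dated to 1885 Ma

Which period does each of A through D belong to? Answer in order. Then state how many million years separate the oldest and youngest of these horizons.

A: 269.1 Ma lies in 298.9–251.902 Ma, so Permian.
B: 422.8 Ma lies in 443.8–419.2 Ma, so Silurian.
C: 39.8 Ma lies in 66–23.03 Ma, so Paleogene.
D: 1885 Ma lies in 2050–1800 Ma, so Orosirian.
Oldest = 1885 Ma, youngest = 39.8 Ma → span 1845.2 Myr.

A — Permian; B — Silurian; C — Paleogene; D — Orosirian; span 1845.2 million years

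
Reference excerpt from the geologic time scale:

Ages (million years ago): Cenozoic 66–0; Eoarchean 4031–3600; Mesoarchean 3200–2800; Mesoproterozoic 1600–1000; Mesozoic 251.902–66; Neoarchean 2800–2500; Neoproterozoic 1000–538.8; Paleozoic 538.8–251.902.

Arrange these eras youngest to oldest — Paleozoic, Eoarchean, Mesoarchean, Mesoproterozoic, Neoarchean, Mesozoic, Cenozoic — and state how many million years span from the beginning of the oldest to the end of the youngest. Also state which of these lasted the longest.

From the excerpt: Paleozoic 538.8–251.902; Eoarchean 4031–3600; Mesoarchean 3200–2800; Mesoproterozoic 1600–1000; Neoarchean 2800–2500; Mesozoic 251.902–66; Cenozoic 66–0 (Ma).
Larger Ma is earlier, so the oldest is Eoarchean and the youngest is Cenozoic; youngest to oldest: Cenozoic, Mesozoic, Paleozoic, Mesoproterozoic, Neoarchean, Mesoarchean, Eoarchean.
Oldest start 4031 minus youngest end 0 gives 4031 Myr overall.
Individual lengths (start − end): Mesoproterozoic 600; Paleozoic 286.898; Mesozoic 185.902; Cenozoic 66; Eoarchean 431; Neoarchean 300; Mesoarchean 400. The largest is Mesoproterozoic at 600 Myr.

Cenozoic, Mesozoic, Paleozoic, Mesoproterozoic, Neoarchean, Mesoarchean, Eoarchean; total span 4031 Myr; longest is Mesoproterozoic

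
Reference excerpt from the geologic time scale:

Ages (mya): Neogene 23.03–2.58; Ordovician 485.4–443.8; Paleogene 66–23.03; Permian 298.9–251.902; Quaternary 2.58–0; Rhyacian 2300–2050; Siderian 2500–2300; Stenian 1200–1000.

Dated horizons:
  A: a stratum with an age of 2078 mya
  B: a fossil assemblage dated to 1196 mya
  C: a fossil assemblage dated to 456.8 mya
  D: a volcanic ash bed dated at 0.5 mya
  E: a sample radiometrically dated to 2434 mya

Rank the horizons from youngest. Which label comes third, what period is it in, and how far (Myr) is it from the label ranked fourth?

B, in the Stenian; 882 million years to A

Sorted youngest-first by Ma: D (0.5), C (456.8), B (1196), A (2078), E (2434).
The third youngest is B at 1196 Ma, which lies in 1200–1000 Ma: the Stenian.
The fourth youngest is A at 2078 Ma; separation = |1196 − 2078| = 882 Myr.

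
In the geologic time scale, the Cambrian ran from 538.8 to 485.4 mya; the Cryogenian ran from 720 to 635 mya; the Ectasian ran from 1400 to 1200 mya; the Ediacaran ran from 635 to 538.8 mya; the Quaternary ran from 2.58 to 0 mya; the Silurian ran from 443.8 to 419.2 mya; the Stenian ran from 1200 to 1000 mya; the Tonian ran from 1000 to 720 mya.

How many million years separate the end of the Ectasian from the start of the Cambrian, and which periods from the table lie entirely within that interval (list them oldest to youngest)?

End of Ectasian = 1200 Ma; start of Cambrian = 538.8 Ma.
Gap = 1200 − 538.8 = 661.2 Myr.
Periods wholly inside 1200–538.8 Ma: Stenian (1200–1000), Tonian (1000–720), Cryogenian (720–635), Ediacaran (635–538.8).

661.2 million years; Stenian, Tonian, Cryogenian, Ediacaran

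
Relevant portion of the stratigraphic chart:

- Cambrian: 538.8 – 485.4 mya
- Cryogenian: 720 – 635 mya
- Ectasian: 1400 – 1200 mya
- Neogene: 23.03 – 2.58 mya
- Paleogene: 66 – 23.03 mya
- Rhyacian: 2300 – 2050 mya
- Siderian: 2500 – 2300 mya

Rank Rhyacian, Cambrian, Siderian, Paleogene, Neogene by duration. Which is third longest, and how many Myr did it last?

Cambrian, 53.4 million years

Start − end for each: Rhyacian 2300 − 2050 = 250; Cambrian 538.8 − 485.4 = 53.4; Siderian 2500 − 2300 = 200; Paleogene 66 − 23.03 = 42.97; Neogene 23.03 − 2.58 = 20.45.
Ranking these from longest: Rhyacian > Siderian > Cambrian > Paleogene > Neogene.
Position 3 in that ranking is Cambrian, which lasted 53.4 Myr.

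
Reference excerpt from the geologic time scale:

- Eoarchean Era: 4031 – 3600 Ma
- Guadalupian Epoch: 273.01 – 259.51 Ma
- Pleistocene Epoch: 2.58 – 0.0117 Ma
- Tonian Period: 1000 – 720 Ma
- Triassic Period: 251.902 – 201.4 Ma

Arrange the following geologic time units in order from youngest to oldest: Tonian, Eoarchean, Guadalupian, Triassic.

The oldest of these is Eoarchean (starts 4031 Ma) and the youngest is Triassic (ends 201.4 Ma).
In between, by decreasing start age: Tonian (1000), Guadalupian (273.01).
Listing youngest first means reversing that sequence.

Triassic → Guadalupian → Tonian → Eoarchean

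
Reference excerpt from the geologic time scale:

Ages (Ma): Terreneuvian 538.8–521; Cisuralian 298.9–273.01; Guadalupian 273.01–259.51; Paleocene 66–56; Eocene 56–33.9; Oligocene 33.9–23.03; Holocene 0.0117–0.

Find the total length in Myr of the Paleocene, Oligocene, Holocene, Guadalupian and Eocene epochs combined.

56.4817 million years

Duration is start − end for each: (66 − 56) + (33.9 − 23.03) + (0.0117 − 0) + (273.01 − 259.51) + (56 − 33.9).
That is 10 + 10.87 + 0.0117 + 13.5 + 22.1, which totals 56.4817 million years.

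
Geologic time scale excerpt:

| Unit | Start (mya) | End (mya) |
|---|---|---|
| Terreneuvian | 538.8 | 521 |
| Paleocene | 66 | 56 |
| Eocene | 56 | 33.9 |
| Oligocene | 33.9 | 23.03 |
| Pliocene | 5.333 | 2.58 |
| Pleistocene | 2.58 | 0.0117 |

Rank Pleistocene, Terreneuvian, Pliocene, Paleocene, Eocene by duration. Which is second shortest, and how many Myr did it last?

Durations: Pleistocene 2.5683; Terreneuvian 17.8; Pliocene 2.753; Paleocene 10; Eocene 22.1 Myr.
Sorted shortest-first: Pleistocene (2.5683), Pliocene (2.753), Paleocene (10), Terreneuvian (17.8), Eocene (22.1).
The second shortest is Pliocene at 2.753 Myr.

Pliocene, 2.753 million years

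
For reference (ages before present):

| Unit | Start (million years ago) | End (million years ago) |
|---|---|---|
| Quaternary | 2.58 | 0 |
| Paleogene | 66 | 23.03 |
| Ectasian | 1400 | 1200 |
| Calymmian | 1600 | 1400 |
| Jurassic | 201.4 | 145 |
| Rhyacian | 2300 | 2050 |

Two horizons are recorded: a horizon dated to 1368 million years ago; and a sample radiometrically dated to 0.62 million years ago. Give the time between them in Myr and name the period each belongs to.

1367.38 million years apart; the first in the Ectasian, the second in the Quaternary

Elapsed time: 1368 − 0.62 = 1367.38 Myr.
1368 Ma lies within 1400–1200 Ma: Ectasian.
0.62 Ma lies within 2.58–0 Ma: Quaternary.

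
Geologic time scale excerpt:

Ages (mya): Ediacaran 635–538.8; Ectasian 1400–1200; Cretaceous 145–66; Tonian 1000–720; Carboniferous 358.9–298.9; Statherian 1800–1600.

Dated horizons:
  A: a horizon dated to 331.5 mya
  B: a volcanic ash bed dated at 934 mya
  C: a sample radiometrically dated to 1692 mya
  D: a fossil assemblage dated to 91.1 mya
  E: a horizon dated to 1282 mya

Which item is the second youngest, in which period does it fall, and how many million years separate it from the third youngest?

A, in the Carboniferous; 602.5 million years to B

Smaller Ma means younger, so youngest first: D 91.1 < A 331.5 < B 934 < E 1282 < C 1692.
Counting 2 along gives A (331.5 Ma); the excerpt puts that inside the Carboniferous, 358.9–298.9 Ma.
Next in line is B (934 Ma), and 934 − 331.5 = 602.5 Myr.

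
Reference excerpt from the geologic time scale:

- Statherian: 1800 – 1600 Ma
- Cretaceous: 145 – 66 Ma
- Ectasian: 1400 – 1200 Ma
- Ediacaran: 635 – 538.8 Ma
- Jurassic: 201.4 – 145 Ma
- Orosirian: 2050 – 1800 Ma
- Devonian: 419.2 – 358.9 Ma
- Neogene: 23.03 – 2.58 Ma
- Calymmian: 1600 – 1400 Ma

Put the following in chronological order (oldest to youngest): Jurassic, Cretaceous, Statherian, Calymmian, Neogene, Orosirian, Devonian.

Sorting by start age (descending Ma, since larger Ma = older): Orosirian start 2050, Statherian start 1800, Calymmian start 1600, Devonian start 419.2, Jurassic start 201.4, Cretaceous start 145, Neogene start 23.03.

Orosirian, Statherian, Calymmian, Devonian, Jurassic, Cretaceous, Neogene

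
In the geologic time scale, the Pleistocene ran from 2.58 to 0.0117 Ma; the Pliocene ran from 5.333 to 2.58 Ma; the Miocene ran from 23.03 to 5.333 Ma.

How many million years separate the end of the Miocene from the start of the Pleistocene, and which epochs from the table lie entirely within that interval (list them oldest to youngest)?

2.753 million years; Pliocene

End of Miocene = 5.333 Ma; start of Pleistocene = 2.58 Ma.
Gap = 5.333 − 2.58 = 2.753 Myr.
Epochs wholly inside 5.333–2.58 Ma: Pliocene (5.333–2.58).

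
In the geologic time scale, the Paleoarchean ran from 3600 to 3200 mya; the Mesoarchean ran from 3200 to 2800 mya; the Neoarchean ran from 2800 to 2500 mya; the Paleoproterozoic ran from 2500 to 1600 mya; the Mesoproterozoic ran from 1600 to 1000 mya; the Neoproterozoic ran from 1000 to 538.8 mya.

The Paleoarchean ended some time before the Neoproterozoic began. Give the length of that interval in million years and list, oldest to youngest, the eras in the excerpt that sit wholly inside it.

End of Paleoarchean = 3200 Ma; start of Neoproterozoic = 1000 Ma.
Gap = 3200 − 1000 = 2200 Myr.
Eras wholly inside 3200–1000 Ma: Mesoarchean (3200–2800), Neoarchean (2800–2500), Paleoproterozoic (2500–1600), Mesoproterozoic (1600–1000).

2200 million years; Mesoarchean, Neoarchean, Paleoproterozoic, Mesoproterozoic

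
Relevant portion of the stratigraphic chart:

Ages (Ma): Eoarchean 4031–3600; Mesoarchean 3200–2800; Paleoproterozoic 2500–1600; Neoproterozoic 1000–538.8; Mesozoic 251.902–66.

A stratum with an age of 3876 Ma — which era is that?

Eoarchean

3876 Ma lies between 4031 and 3600 Ma, so it falls in the Eoarchean.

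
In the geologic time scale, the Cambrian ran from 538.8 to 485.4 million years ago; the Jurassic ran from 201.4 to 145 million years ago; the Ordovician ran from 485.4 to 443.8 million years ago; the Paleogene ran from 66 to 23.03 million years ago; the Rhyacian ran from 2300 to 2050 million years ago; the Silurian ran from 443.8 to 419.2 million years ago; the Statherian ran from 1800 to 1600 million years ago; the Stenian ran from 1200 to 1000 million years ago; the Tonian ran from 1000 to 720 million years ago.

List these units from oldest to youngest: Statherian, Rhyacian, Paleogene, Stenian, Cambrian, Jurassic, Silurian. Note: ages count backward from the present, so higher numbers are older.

Rhyacian, Statherian, Stenian, Cambrian, Silurian, Jurassic, Paleogene

The oldest of these is Rhyacian (starts 2300 Ma) and the youngest is Paleogene (ends 23.03 Ma).
In between, by decreasing start age: Statherian (1800), Stenian (1200), Cambrian (538.8), Silurian (443.8), Jurassic (201.4).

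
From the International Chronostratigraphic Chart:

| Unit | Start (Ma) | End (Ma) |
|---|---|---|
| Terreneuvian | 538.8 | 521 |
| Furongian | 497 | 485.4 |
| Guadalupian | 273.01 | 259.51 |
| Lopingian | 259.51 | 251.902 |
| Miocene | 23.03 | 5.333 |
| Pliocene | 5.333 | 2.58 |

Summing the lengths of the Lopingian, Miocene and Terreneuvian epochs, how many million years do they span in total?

Each duration: Lopingian = 7.608; Miocene = 17.697; Terreneuvian = 17.8.
Sum: 7.608 + 17.697 + 17.8 = 43.105 Myr.

43.105 million years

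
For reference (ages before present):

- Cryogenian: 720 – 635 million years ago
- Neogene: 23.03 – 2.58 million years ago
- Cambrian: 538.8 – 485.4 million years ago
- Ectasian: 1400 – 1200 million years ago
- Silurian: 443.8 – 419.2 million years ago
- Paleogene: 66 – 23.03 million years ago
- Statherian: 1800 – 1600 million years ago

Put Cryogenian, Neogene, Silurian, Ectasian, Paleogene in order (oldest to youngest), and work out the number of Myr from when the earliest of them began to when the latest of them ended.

Ectasian → Cryogenian → Silurian → Paleogene → Neogene; total span 1397.42 Myr

From the excerpt: Cryogenian 720–635; Neogene 23.03–2.58; Silurian 443.8–419.2; Ectasian 1400–1200; Paleogene 66–23.03 (Ma).
Larger Ma is earlier, so the oldest is Ectasian and the youngest is Neogene; oldest to youngest: Ectasian, Cryogenian, Silurian, Paleogene, Neogene.
Oldest start 1400 minus youngest end 2.58 gives 1397.42 Myr overall.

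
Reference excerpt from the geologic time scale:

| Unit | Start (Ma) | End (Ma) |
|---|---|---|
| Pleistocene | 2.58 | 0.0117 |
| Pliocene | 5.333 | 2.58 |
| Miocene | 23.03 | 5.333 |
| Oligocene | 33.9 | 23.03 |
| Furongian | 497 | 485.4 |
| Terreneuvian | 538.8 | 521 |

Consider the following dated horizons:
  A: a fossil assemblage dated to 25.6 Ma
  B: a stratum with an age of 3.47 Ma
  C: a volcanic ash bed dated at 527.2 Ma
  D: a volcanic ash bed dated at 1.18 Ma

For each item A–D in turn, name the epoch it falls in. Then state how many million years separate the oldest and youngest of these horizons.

A: 25.6 Ma lies in 33.9–23.03 Ma, so Oligocene.
B: 3.47 Ma lies in 5.333–2.58 Ma, so Pliocene.
C: 527.2 Ma lies in 538.8–521 Ma, so Terreneuvian.
D: 1.18 Ma lies in 2.58–0.0117 Ma, so Pleistocene.
Oldest = 527.2 Ma, youngest = 1.18 Ma → span 526.02 Myr.

A — Oligocene; B — Pliocene; C — Terreneuvian; D — Pleistocene; span 526.02 million years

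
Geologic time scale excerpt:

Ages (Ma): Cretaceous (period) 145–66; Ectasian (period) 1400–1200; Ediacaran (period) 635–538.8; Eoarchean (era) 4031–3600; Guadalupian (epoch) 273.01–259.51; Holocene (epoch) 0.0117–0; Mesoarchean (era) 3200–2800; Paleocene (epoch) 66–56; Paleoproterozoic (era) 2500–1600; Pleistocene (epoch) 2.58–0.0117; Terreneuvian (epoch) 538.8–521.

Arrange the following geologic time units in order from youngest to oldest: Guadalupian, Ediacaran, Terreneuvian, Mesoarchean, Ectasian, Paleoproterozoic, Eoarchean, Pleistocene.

Sorting by start age (ascending Ma, since larger Ma = older): Pleistocene began 2.58, Guadalupian began 273.01, Terreneuvian began 538.8, Ediacaran began 635, Ectasian began 1400, Paleoproterozoic began 2500, Mesoarchean began 3200, Eoarchean began 4031.

Pleistocene → Guadalupian → Terreneuvian → Ediacaran → Ectasian → Paleoproterozoic → Mesoarchean → Eoarchean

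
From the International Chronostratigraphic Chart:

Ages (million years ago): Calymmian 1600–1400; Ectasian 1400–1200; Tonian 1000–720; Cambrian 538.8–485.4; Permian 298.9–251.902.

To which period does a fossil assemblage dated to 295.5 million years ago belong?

Permian

295.5 Ma lies between 298.9 and 251.902 Ma, so it falls in the Permian.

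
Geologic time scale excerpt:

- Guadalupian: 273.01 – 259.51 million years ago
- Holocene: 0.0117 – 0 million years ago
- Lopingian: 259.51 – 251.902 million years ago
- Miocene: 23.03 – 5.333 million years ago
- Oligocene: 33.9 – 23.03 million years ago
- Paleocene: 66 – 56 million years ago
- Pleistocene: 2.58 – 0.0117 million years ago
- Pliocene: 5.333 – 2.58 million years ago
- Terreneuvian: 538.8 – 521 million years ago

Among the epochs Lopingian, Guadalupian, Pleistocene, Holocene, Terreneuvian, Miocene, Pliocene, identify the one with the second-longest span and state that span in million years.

Start − end for each: Lopingian 259.51 − 251.902 = 7.608; Guadalupian 273.01 − 259.51 = 13.5; Pleistocene 2.58 − 0.0117 = 2.5683; Holocene 0.0117 − 0 = 0.0117; Terreneuvian 538.8 − 521 = 17.8; Miocene 23.03 − 5.333 = 17.697; Pliocene 5.333 − 2.58 = 2.753.
Ranking these from longest: Terreneuvian > Miocene > Guadalupian > Lopingian > Pliocene > Pleistocene > Holocene.
Position 2 in that ranking is Miocene, which lasted 17.697 Myr.

Miocene, 17.697 million years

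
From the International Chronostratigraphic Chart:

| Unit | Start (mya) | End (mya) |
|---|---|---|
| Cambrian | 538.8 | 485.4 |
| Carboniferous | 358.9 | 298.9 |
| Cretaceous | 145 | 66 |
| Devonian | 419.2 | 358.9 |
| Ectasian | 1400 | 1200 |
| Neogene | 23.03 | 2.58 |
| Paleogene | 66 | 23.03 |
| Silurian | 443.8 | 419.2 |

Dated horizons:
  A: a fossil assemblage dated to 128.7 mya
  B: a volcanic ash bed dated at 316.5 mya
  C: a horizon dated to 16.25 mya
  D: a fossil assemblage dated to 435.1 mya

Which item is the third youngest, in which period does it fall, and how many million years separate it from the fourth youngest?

B, in the Carboniferous; 118.6 million years to D

Smaller Ma means younger, so youngest first: C 16.25 < A 128.7 < B 316.5 < D 435.1.
Counting 3 along gives B (316.5 Ma); the excerpt puts that inside the Carboniferous, 358.9–298.9 Ma.
Next in line is D (435.1 Ma), and 435.1 − 316.5 = 118.6 Myr.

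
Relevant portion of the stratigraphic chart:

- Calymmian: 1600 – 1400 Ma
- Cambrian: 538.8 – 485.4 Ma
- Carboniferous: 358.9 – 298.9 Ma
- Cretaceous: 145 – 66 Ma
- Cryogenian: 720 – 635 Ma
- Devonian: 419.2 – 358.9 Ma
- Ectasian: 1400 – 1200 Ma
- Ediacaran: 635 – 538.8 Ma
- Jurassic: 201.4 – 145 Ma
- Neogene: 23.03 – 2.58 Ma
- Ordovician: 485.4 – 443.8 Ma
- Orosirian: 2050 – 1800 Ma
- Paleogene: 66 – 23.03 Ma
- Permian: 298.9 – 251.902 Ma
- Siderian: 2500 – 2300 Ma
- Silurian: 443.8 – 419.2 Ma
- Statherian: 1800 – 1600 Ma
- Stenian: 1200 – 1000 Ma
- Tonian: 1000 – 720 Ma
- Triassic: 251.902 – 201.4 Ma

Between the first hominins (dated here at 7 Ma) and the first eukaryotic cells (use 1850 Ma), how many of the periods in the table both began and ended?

The older date is 1850 Ma and the younger is 7 Ma.
Periods with start < 1850 and end > 7 Ma: Statherian (1800–1600), Calymmian (1600–1400), Ectasian (1400–1200), Stenian (1200–1000), Tonian (1000–720), Cryogenian (720–635), Ediacaran (635–538.8), Cambrian (538.8–485.4), Ordovician (485.4–443.8), Silurian (443.8–419.2), Devonian (419.2–358.9), Carboniferous (358.9–298.9), Permian (298.9–251.902), Triassic (251.902–201.4), Jurassic (201.4–145), Cretaceous (145–66), Paleogene (66–23.03).
That is 17 complete periods.

17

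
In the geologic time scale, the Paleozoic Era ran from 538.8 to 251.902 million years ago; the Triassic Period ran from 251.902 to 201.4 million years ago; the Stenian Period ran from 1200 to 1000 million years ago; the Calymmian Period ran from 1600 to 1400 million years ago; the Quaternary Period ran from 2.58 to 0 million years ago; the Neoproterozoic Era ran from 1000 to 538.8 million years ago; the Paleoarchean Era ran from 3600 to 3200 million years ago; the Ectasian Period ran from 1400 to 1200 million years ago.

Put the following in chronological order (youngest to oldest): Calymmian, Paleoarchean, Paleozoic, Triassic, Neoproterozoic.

Triassic, Paleozoic, Neoproterozoic, Calymmian, Paleoarchean

Sorting by start age (ascending Ma, since larger Ma = older): Triassic began 251.902, Paleozoic began 538.8, Neoproterozoic began 1000, Calymmian began 1600, Paleoarchean began 3600.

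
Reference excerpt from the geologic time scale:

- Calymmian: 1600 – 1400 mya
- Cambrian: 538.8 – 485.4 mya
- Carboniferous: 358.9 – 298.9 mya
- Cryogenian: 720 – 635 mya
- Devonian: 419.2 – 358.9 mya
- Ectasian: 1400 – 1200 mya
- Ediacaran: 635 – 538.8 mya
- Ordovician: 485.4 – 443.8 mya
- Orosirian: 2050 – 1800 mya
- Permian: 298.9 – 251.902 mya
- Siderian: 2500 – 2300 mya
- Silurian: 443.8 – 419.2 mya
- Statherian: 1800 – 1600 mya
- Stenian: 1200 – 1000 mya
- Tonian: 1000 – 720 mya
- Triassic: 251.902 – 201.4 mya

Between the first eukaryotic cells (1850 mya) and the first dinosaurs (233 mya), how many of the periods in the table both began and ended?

13

The older date is 1850 Ma and the younger is 233 Ma.
Periods with start < 1850 and end > 233 Ma: Statherian (1800–1600), Calymmian (1600–1400), Ectasian (1400–1200), Stenian (1200–1000), Tonian (1000–720), Cryogenian (720–635), Ediacaran (635–538.8), Cambrian (538.8–485.4), Ordovician (485.4–443.8), Silurian (443.8–419.2), Devonian (419.2–358.9), Carboniferous (358.9–298.9), Permian (298.9–251.902).
That is 13 complete periods.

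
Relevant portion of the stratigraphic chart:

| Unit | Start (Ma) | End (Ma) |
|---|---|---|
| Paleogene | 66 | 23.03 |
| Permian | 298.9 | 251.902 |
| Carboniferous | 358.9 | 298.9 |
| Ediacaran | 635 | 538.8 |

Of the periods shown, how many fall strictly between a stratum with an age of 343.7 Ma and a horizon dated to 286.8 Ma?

0

Checking each listed span, none has both start < 343.7 Ma and end > 286.8 Ma — every period straddles one of the two dates or lies outside them — so the count is 0.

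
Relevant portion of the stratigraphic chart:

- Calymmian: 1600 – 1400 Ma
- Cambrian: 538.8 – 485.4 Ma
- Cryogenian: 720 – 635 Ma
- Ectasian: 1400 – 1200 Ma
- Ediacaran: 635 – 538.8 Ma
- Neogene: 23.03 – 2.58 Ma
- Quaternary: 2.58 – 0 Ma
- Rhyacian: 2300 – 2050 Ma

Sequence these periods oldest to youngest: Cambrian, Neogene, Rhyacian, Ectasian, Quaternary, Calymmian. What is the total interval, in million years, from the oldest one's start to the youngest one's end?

Start ages (Ma): Rhyacian 2300, Calymmian 1600, Ectasian 1400, Cambrian 538.8, Neogene 23.03, Quaternary 2.58.
Ordered oldest to youngest: Rhyacian, Calymmian, Ectasian, Cambrian, Neogene, Quaternary.
Span = 2300 − 0 = 2300 Myr.

Rhyacian → Calymmian → Ectasian → Cambrian → Neogene → Quaternary; total span 2300 Myr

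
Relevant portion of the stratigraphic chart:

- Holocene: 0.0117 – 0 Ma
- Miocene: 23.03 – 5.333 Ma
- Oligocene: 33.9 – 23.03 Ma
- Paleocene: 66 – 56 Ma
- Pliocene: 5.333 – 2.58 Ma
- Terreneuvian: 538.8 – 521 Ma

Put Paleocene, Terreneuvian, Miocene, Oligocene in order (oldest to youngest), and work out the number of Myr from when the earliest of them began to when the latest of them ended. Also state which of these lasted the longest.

Terreneuvian → Paleocene → Oligocene → Miocene; total span 533.467 Myr; longest is Terreneuvian

From the excerpt: Paleocene 66–56; Terreneuvian 538.8–521; Miocene 23.03–5.333; Oligocene 33.9–23.03 (Ma).
Larger Ma is earlier, so the oldest is Terreneuvian and the youngest is Miocene; oldest to youngest: Terreneuvian, Paleocene, Oligocene, Miocene.
Oldest start 538.8 minus youngest end 5.333 gives 533.467 Myr overall.
Individual lengths (start − end): Terreneuvian 17.8; Miocene 17.697; Paleocene 10; Oligocene 10.87. The largest is Terreneuvian at 17.8 Myr.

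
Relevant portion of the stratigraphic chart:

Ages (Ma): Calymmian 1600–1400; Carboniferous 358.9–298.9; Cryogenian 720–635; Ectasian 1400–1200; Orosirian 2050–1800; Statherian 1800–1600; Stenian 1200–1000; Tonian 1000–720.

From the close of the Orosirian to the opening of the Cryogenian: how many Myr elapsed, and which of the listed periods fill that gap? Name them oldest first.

1080 million years; Statherian, Calymmian, Ectasian, Stenian, Tonian

End of Orosirian = 1800 Ma; start of Cryogenian = 720 Ma.
Gap = 1800 − 720 = 1080 Myr.
Periods wholly inside 1800–720 Ma: Statherian (1800–1600), Calymmian (1600–1400), Ectasian (1400–1200), Stenian (1200–1000), Tonian (1000–720).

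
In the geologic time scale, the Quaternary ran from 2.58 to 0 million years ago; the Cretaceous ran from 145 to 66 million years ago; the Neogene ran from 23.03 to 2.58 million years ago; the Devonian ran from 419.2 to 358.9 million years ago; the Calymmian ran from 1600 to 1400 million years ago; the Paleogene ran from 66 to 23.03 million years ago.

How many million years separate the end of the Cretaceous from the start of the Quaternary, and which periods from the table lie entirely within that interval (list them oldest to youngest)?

The Cretaceous closes at 66 Ma and the Quaternary opens at 2.58 Ma, so the interval is 66 − 2.58 = 63.42 Myr.
A period fits inside if it starts at or after 66 Ma and ends at or before 2.58 Ma; oldest first that gives Paleogene, Neogene.

63.42 million years; Paleogene, Neogene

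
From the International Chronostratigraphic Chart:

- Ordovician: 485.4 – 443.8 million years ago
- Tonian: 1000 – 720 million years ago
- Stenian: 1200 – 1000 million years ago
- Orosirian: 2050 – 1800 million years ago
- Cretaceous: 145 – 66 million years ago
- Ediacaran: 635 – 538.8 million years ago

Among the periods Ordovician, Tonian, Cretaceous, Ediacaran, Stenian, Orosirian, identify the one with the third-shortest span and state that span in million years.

Ediacaran, 96.2 million years

Durations: Ordovician 41.6; Tonian 280; Cretaceous 79; Ediacaran 96.2; Stenian 200; Orosirian 250 Myr.
Sorted shortest-first: Ordovician (41.6), Cretaceous (79), Ediacaran (96.2), Stenian (200), Orosirian (250), Tonian (280).
The third shortest is Ediacaran at 96.2 Myr.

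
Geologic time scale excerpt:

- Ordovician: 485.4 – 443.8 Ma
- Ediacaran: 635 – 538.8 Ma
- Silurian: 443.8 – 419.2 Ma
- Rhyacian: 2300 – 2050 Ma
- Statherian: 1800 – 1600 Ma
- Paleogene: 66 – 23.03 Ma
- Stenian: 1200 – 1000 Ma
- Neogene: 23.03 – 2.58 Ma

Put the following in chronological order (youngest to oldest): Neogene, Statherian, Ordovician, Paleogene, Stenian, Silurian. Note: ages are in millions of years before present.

Read off each span (Ma): Neogene 23.03–2.58; Statherian 1800–1600; Ordovician 485.4–443.8; Paleogene 66–23.03; Stenian 1200–1000; Silurian 443.8–419.2.
Larger Ma is older, so oldest→youngest is Statherian, Stenian, Ordovician, Silurian, Paleogene, Neogene; reverse it for youngest→oldest.

Neogene, Paleogene, Silurian, Ordovician, Stenian, Statherian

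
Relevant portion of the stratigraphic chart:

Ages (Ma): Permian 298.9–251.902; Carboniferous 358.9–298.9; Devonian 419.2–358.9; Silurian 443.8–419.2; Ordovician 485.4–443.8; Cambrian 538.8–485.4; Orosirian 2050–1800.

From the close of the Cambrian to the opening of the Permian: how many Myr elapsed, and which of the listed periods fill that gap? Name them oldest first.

186.5 million years; Ordovician, Silurian, Devonian, Carboniferous

End of Cambrian = 485.4 Ma; start of Permian = 298.9 Ma.
Gap = 485.4 − 298.9 = 186.5 Myr.
Periods wholly inside 485.4–298.9 Ma: Ordovician (485.4–443.8), Silurian (443.8–419.2), Devonian (419.2–358.9), Carboniferous (358.9–298.9).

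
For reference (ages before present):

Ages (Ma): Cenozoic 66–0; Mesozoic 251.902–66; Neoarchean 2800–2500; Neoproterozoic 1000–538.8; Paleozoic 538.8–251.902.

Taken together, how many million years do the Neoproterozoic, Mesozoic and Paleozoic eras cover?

Each duration: Neoproterozoic = 461.2; Mesozoic = 185.902; Paleozoic = 286.898.
Sum: 461.2 + 185.902 + 286.898 = 934 Myr.

934 million years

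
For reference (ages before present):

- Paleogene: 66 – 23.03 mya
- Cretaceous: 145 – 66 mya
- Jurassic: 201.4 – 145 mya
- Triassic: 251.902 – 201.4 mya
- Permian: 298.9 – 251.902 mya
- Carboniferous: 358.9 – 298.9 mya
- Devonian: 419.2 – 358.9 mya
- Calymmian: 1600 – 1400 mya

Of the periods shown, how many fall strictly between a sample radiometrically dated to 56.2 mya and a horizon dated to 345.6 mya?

345.6 Ma sits inside the Carboniferous (358.9–298.9) and 56.2 Ma inside the Paleogene (66–23.03); neither of those is wholly between the two dates.
The listed periods lying completely between them are Permian, Triassic, Jurassic, Cretaceous — 4 in all.

4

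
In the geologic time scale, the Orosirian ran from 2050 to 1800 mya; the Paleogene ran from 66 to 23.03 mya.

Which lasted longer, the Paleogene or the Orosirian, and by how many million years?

Paleogene: 66 − 23.03 = 42.97 Myr.
Orosirian: 2050 − 1800 = 250 Myr.
Difference: 250 − 42.97 = 207.03 Myr, so the Orosirian was longer.

Orosirian, by 207.03 million years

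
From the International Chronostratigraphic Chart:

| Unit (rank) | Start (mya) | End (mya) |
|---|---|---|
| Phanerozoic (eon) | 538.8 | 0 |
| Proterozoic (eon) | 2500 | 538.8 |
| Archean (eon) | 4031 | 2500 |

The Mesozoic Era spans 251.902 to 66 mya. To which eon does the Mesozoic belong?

Phanerozoic

The Mesozoic (251.902–66 Ma) lies entirely within 538.8–0 Ma, the Phanerozoic Eon.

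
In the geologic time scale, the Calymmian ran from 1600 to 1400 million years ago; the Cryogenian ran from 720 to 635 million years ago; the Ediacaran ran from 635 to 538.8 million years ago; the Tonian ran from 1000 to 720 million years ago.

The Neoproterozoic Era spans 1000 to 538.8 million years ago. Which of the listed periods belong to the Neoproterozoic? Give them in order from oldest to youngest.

Tonian, Cryogenian, Ediacaran

Periods with both bounds inside 1000–538.8 Ma: Tonian (1000–720), Cryogenian (720–635), Ediacaran (635–538.8).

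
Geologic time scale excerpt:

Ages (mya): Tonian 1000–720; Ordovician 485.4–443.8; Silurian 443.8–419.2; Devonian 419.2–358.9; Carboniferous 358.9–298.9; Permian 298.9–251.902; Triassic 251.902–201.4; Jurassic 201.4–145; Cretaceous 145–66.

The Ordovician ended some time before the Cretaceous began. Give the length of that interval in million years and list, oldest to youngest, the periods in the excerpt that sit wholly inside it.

298.8 million years; Silurian, Devonian, Carboniferous, Permian, Triassic, Jurassic

The Ordovician closes at 443.8 Ma and the Cretaceous opens at 145 Ma, so the interval is 443.8 − 145 = 298.8 Myr.
A period fits inside if it starts at or after 443.8 Ma and ends at or before 145 Ma; oldest first that gives Silurian, Devonian, Carboniferous, Permian, Triassic, Jurassic.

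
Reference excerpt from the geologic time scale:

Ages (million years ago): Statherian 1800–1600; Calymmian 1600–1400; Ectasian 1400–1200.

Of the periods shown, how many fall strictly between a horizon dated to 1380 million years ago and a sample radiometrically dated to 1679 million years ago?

1679 Ma sits inside the Statherian (1800–1600) and 1380 Ma inside the Ectasian (1400–1200); neither of those is wholly between the two dates.
The listed periods lying completely between them are Calymmian — 1 in all.

1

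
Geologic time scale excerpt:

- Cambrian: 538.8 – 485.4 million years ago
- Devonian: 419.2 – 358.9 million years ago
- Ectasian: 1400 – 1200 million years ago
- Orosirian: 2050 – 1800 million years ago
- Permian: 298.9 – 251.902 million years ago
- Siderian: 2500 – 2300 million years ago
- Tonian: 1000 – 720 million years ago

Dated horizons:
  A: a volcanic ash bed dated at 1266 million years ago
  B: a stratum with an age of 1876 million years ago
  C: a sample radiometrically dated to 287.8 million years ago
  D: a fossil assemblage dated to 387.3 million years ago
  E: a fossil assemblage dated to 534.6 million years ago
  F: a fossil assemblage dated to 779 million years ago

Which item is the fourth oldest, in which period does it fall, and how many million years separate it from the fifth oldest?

E, in the Cambrian; 147.3 million years to D

Larger Ma means older, so oldest first: B 1876 > A 1266 > F 779 > E 534.6 > D 387.3 > C 287.8.
Counting 4 along gives E (534.6 Ma); the excerpt puts that inside the Cambrian, 538.8–485.4 Ma.
Next in line is D (387.3 Ma), and 534.6 − 387.3 = 147.3 Myr.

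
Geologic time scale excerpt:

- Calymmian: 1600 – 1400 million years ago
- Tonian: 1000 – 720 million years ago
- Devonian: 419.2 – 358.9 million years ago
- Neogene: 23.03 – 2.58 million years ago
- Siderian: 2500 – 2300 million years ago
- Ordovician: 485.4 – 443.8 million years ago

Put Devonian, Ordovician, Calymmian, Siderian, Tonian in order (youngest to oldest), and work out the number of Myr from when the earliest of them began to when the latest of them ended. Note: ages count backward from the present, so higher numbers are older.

From the excerpt: Devonian 419.2–358.9; Ordovician 485.4–443.8; Calymmian 1600–1400; Siderian 2500–2300; Tonian 1000–720 (Ma).
Larger Ma is earlier, so the oldest is Siderian and the youngest is Devonian; youngest to oldest: Devonian, Ordovician, Tonian, Calymmian, Siderian.
Oldest start 2500 minus youngest end 358.9 gives 2141.1 Myr overall.

Devonian → Ordovician → Tonian → Calymmian → Siderian; total span 2141.1 Myr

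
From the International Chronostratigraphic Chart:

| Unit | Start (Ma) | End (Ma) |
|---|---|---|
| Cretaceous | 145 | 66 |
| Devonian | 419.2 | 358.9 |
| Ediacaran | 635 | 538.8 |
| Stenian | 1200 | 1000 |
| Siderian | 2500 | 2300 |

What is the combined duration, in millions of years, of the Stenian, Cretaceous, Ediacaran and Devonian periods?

Duration is start − end for each: (1200 − 1000) + (145 − 66) + (635 − 538.8) + (419.2 − 358.9).
That is 200 + 79 + 96.2 + 60.3, which totals 435.5 million years.

435.5 million years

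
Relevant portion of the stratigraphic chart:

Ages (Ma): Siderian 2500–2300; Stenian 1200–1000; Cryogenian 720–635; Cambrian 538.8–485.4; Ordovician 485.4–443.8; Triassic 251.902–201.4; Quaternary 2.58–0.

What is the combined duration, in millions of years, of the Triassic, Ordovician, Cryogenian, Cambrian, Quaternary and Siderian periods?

433.082 million years

Each duration: Triassic = 50.502; Ordovician = 41.6; Cryogenian = 85; Cambrian = 53.4; Quaternary = 2.58; Siderian = 200.
Sum: 50.502 + 41.6 + 85 + 53.4 + 2.58 + 200 = 433.082 Myr.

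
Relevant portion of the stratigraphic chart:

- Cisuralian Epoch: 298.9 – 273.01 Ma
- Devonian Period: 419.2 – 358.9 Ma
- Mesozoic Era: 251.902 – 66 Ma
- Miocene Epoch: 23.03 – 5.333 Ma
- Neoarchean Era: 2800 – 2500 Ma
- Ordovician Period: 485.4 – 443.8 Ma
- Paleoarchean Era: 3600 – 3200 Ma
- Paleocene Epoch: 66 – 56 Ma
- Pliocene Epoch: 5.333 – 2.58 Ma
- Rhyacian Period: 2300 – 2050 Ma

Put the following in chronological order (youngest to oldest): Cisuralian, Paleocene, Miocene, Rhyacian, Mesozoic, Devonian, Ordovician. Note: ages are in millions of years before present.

Miocene, then Paleocene, then Mesozoic, then Cisuralian, then Devonian, then Ordovician, then Rhyacian

Read off each span (Ma): Cisuralian 298.9–273.01; Paleocene 66–56; Miocene 23.03–5.333; Rhyacian 2300–2050; Mesozoic 251.902–66; Devonian 419.2–358.9; Ordovician 485.4–443.8.
Larger Ma is older, so oldest→youngest is Rhyacian, Ordovician, Devonian, Cisuralian, Mesozoic, Paleocene, Miocene; reverse it for youngest→oldest.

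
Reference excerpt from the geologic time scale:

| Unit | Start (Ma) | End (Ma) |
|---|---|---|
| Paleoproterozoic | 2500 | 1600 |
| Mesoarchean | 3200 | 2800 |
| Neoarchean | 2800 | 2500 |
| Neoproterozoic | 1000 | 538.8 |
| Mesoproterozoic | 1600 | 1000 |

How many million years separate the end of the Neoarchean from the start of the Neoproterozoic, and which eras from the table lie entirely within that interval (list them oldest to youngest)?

End of Neoarchean = 2500 Ma; start of Neoproterozoic = 1000 Ma.
Gap = 2500 − 1000 = 1500 Myr.
Eras wholly inside 2500–1000 Ma: Paleoproterozoic (2500–1600), Mesoproterozoic (1600–1000).

1500 million years; Paleoproterozoic, Mesoproterozoic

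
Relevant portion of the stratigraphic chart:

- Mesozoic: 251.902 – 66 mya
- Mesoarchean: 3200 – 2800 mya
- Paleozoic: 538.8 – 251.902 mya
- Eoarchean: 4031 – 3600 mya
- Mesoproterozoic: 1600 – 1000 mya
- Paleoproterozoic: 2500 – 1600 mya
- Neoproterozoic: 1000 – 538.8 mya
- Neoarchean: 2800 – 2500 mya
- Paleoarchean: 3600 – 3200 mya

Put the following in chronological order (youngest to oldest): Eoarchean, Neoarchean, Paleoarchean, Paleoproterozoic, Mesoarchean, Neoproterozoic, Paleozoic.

Read off each span (Ma): Eoarchean 4031–3600; Neoarchean 2800–2500; Paleoarchean 3600–3200; Paleoproterozoic 2500–1600; Mesoarchean 3200–2800; Neoproterozoic 1000–538.8; Paleozoic 538.8–251.902.
Larger Ma is older, so oldest→youngest is Eoarchean, Paleoarchean, Mesoarchean, Neoarchean, Paleoproterozoic, Neoproterozoic, Paleozoic; reverse it for youngest→oldest.

Paleozoic, Neoproterozoic, Paleoproterozoic, Neoarchean, Mesoarchean, Paleoarchean, Eoarchean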